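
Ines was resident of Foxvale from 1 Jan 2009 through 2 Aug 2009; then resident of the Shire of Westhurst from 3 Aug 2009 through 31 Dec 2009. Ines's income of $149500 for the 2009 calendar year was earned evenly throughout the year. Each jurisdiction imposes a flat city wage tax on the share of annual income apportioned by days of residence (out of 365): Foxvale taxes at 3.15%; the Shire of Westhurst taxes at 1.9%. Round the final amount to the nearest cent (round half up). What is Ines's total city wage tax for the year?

$3936.15

Foxvale, 1 Jan – 2 Aug 2009: 214 days → $149500 × 3.15% × 214/365 = $2761.0397
The Shire of Westhurst, 3 Aug – 31 Dec 2009: 151 days → $149500 × 1.9% × 151/365 = $1175.1110
Total = $3936.1507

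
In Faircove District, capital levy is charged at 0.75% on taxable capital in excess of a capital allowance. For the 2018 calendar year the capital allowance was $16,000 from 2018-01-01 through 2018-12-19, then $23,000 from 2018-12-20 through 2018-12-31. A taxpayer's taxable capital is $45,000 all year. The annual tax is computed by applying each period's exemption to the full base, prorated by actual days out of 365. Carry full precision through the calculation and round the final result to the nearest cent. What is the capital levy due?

2018-01-01 to 2018-12-19: 353 days, exemption $16,000 → ($45,000 − $16,000) × 0.75% × 353/365 = $210.3493
2018-12-20 to 2018-12-31: 12 days, exemption $23,000 → ($45,000 − $23,000) × 0.75% × 12/365 = $5.4247
Total = $215.7740

$215.77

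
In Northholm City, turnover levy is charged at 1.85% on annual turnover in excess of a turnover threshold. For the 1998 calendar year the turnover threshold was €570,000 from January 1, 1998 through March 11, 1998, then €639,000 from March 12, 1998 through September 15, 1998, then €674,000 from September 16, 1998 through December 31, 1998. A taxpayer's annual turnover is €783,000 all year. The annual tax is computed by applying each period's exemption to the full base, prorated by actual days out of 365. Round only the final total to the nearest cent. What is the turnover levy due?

€2,718.99

January 1 – March 11, 1998: 70 days, exemption €570,000 → (€783,000 − €570,000) × 1.85% × 70/365 = €755.7123
March 12 – September 15, 1998: 188 days, exemption €639,000 → (€783,000 − €639,000) × 1.85% × 188/365 = €1,372.1425
September 16 – December 31, 1998: 107 days, exemption €674,000 → (€783,000 − €674,000) × 1.85% × 107/365 = €591.1384
Total = €2,718.9932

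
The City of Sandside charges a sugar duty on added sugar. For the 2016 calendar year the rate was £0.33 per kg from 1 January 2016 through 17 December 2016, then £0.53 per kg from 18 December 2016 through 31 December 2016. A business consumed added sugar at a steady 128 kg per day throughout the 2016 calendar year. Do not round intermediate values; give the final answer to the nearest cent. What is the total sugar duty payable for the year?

1 January – 17 December 2016: 352 days × 128 kg/day = 45,056 kg at £0.33/kg → £14,868.48
18 December – 31 December 2016: 14 days × 128 kg/day = 1,792 kg at £0.53/kg → £949.76

£15,818.24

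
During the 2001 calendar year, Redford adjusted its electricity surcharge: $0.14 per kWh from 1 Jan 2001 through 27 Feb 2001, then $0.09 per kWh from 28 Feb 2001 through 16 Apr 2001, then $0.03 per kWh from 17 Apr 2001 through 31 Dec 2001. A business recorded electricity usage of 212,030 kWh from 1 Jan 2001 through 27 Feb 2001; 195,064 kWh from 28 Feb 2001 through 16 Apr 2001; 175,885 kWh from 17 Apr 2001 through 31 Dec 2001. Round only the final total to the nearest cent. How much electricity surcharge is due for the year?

1 Jan – 27 Feb 2001: 212,030 kWh at $0.14/kWh → $29,684.20
28 Feb – 16 Apr 2001: 195,064 kWh at $0.09/kWh → $17,555.76
17 Apr – 31 Dec 2001: 175,885 kWh at $0.03/kWh → $5,276.55

$52,516.51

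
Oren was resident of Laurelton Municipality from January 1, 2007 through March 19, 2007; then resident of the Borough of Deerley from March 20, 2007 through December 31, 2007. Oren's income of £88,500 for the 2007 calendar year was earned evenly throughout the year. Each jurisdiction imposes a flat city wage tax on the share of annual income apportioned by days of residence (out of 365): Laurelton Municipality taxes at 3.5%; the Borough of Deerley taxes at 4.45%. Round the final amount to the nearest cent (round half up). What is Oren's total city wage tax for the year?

£3,758.58

Laurelton Municipality, January 1 – March 19, 2007: 78 days → £88,500 × 3.5% × 78/365 = £661.9315
The Borough of Deerley, March 20 – December 31, 2007: 287 days → £88,500 × 4.45% × 287/365 = £3,096.6514
Total = £3,758.5829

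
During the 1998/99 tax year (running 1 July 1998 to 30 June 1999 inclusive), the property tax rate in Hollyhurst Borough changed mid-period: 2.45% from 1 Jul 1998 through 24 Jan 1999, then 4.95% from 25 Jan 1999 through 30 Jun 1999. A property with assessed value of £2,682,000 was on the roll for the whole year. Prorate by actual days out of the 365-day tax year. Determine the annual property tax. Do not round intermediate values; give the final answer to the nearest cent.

1 Jul 1998 – 24 Jan 1999: 208 days at 2.45% → £2,682,000 × 2.45% × 208/365 = £37,445.1288
25 Jan – 30 Jun 1999: 157 days at 4.95% → £2,682,000 × 4.95% × 157/365 = £57,104.5562
Total = £94,549.6849

£94,549.68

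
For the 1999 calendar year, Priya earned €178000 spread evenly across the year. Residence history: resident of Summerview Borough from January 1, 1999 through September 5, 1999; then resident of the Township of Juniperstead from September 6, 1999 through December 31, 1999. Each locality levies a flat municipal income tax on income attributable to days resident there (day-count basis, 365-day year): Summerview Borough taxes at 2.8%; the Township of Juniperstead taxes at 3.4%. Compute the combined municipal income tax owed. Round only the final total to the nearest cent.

Summerview Borough, January 1 – September 5, 1999: 248 days → €178000 × 2.8% × 248/365 = €3386.3890
The Township of Juniperstead, September 6 – December 31, 1999: 117 days → €178000 × 3.4% × 117/365 = €1939.9562
Total = €5326.3452

€5326.35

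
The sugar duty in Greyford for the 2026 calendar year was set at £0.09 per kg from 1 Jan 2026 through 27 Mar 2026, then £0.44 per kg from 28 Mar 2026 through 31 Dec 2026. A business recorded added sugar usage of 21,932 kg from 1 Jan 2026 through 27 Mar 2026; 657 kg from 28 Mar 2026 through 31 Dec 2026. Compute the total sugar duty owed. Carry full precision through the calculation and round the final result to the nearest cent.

£2262.96

1 Jan – 27 Mar 2026: 21,932 kg at £0.09/kg → £1973.88
28 Mar – 31 Dec 2026: 657 kg at £0.44/kg → £289.08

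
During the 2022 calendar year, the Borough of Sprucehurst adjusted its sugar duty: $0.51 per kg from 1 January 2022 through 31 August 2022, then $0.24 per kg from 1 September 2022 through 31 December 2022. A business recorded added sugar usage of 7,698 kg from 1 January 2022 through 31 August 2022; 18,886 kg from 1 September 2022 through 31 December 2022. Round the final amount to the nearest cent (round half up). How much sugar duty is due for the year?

1 January – 31 August 2022: 7,698 kg at $0.51/kg → $3,925.98
1 September – 31 December 2022: 18,886 kg at $0.24/kg → $4,532.64

$8,458.62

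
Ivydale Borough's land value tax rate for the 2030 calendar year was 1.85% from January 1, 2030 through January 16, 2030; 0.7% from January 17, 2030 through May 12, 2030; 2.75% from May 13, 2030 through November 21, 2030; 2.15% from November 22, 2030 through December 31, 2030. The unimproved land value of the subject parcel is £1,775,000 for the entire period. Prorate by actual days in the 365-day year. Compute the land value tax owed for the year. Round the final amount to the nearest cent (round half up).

£35,380.86

January 1 – January 16, 2030: 16 days at 1.85% → £1,775,000 × 1.85% × 16/365 = £1,439.4521
January 17 – May 12, 2030: 116 days at 0.7% → £1,775,000 × 0.7% × 116/365 = £3,948.7671
May 13 – November 21, 2030: 193 days at 2.75% → £1,775,000 × 2.75% × 193/365 = £25,810.4452
November 22 – December 31, 2030: 40 days at 2.15% → £1,775,000 × 2.15% × 40/365 = £4,182.1918
Total = £35,380.8562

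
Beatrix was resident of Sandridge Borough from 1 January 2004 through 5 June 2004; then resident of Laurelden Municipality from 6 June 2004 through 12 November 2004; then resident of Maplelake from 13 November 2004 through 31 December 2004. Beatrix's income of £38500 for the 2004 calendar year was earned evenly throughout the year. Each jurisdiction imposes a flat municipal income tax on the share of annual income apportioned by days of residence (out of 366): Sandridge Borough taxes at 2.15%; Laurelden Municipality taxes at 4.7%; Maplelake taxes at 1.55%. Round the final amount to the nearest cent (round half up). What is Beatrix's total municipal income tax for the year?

£1226.00

Sandridge Borough, 1 January – 5 June 2004: 157 days → £38500 × 2.15% × 157/366 = £355.0731
Laurelden Municipality, 6 June – 12 November 2004: 160 days → £38500 × 4.7% × 160/366 = £791.0383
Maplelake, 13 November – 31 December 2004: 49 days → £38500 × 1.55% × 49/366 = £79.8928
Total = £1226.0041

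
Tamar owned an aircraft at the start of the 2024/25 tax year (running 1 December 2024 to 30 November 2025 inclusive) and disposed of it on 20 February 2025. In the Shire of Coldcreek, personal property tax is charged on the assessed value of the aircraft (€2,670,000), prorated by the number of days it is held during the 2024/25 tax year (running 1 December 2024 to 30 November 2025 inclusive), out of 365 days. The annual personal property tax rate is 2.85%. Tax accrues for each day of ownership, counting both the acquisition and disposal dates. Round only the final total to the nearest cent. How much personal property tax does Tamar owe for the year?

Days held (1 December 2024 – 20 February 2025): 82 out of 365
Tax = €2,670,000 × 2.85% × 82/365 = €17,095.3151

€17,095.32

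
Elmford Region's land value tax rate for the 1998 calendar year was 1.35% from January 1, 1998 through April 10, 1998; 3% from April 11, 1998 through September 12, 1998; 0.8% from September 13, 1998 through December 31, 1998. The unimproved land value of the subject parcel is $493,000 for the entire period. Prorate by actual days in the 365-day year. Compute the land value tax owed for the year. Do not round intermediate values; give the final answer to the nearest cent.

$9,292.71

January 1 – April 10, 1998: 100 days at 1.35% → $493,000 × 1.35% × 100/365 = $1,823.4247
April 11 – September 12, 1998: 155 days at 3% → $493,000 × 3% × 155/365 = $6,280.6849
September 13 – December 31, 1998: 110 days at 0.8% → $493,000 × 0.8% × 110/365 = $1,188.6027
Total = $9,292.7123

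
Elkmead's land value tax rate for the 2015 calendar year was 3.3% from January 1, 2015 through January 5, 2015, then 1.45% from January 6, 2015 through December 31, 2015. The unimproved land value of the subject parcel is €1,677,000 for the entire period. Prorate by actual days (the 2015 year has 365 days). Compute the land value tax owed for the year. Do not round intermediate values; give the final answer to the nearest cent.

January 1 – January 5, 2015: 5 days at 3.3% → €1,677,000 × 3.3% × 5/365 = €758.0959
January 6 – December 31, 2015: 360 days at 1.45% → €1,677,000 × 1.45% × 360/365 = €23,983.3973
Total = €24,741.4932

€24,741.49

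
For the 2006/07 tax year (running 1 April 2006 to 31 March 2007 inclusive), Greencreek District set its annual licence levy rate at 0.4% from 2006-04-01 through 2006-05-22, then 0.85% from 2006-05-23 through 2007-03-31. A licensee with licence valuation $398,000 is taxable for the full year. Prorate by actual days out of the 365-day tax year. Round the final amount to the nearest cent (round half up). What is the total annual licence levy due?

2006-04-01 to 2006-05-22: 52 days at 0.4% → $398,000 × 0.4% × 52/365 = $226.8055
2006-05-23 to 2007-03-31: 313 days at 0.85% → $398,000 × 0.85% × 313/365 = $2,901.0384
Total = $3,127.8438

$3,127.84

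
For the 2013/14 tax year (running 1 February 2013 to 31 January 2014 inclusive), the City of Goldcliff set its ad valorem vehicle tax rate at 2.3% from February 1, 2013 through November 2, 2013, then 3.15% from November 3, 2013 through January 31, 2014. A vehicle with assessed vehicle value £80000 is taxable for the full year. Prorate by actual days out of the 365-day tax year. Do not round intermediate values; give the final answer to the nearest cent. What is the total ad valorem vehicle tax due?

February 1 – November 2, 2013: 275 days at 2.3% → £80000 × 2.3% × 275/365 = £1386.3014
November 3, 2013 – January 31, 2014: 90 days at 3.15% → £80000 × 3.15% × 90/365 = £621.3699
Total = £2007.6712

£2007.67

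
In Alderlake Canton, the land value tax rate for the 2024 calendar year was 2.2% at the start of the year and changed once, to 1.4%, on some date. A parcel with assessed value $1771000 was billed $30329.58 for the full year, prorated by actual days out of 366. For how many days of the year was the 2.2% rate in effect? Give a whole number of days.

143 days

Let d = days at the first rate; then 366 − d days at the second rate.
$1771000 × [2.2%·d + 1.4%·(366−d)] / 366 = $30329.58
Solving gives d = 143, so the new rate took effect on 23 May 2024.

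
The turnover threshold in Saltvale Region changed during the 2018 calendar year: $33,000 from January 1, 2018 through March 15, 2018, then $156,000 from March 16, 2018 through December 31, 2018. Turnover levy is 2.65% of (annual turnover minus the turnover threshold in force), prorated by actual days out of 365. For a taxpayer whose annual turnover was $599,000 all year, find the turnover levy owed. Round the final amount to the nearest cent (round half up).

January 1 – March 15, 2018: 74 days, exemption $33,000 → ($599,000 − $33,000) × 2.65% × 74/365 = $3,040.8932
March 16 – December 31, 2018: 291 days, exemption $156,000 → ($599,000 − $156,000) × 2.65% × 291/365 = $9,359.4370
Total = $12,400.3301

$12,400.33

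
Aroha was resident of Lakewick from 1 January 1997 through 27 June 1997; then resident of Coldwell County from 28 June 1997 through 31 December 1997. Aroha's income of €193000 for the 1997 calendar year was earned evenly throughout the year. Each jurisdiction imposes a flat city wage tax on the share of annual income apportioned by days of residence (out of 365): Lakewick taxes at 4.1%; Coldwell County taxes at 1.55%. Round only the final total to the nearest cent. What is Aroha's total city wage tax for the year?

Lakewick, 1 January – 27 June 1997: 178 days → €193000 × 4.1% × 178/365 = €3858.9425
Coldwell County, 28 June – 31 December 1997: 187 days → €193000 × 1.55% × 187/365 = €1532.6315
Total = €5391.5740

€5391.57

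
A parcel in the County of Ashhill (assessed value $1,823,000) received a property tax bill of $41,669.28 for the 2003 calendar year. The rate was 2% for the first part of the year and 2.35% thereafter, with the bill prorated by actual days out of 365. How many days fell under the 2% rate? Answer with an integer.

Let d = days at the first rate; then 365 − d days at the second rate.
$1,823,000 × [2%·d + 2.35%·(365−d)] / 365 = $41,669.28
Solving gives d = 67, so the new rate took effect on March 9, 2003.

67 days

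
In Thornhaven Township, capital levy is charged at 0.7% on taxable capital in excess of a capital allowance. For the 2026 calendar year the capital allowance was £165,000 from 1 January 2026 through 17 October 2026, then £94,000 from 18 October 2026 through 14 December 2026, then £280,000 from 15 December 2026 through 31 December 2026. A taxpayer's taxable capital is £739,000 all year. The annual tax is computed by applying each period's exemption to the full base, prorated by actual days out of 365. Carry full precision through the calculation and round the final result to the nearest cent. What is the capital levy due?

1 January – 17 October 2026: 290 days, exemption £165,000 → (£739,000 − £165,000) × 0.7% × 290/365 = £3,192.3836
18 October – 14 December 2026: 58 days, exemption £94,000 → (£739,000 − £94,000) × 0.7% × 58/365 = £717.4521
15 December – 31 December 2026: 17 days, exemption £280,000 → (£739,000 − £280,000) × 0.7% × 17/365 = £149.6466
Total = £4,059.4822

£4,059.48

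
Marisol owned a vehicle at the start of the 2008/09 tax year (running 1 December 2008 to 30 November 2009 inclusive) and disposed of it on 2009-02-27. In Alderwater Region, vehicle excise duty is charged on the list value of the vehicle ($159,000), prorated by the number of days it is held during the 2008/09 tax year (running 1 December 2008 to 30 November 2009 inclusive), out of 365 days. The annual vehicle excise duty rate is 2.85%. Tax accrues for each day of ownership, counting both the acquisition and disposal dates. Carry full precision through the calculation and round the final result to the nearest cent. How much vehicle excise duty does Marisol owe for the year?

$1,104.94

Days held (2008-12-01 to 2009-02-27): 89 out of 365
Tax = $159,000 × 2.85% × 89/365 = $1,104.9411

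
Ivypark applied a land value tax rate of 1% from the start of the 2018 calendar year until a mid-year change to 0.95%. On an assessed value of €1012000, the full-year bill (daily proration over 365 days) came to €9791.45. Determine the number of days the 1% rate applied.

Let d = days at the first rate; then 365 − d days at the second rate.
€1012000 × [1%·d + 0.95%·(365−d)] / 365 = €9791.45
Solving gives d = 128, so the new rate took effect on 9 May 2018.

128 days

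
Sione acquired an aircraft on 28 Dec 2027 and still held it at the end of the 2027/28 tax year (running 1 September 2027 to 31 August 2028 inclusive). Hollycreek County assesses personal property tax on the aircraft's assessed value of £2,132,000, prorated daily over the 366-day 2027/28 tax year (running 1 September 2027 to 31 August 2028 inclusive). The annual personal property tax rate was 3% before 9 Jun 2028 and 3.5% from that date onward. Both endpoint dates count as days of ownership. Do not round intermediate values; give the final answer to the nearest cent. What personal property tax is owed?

28 Dec 2027 – 8 Jun 2028: 164 days at 3% → £2,132,000 × 3% × 164/366 = £28,659.6721
9 Jun – 31 Aug 2028: 84 days at 3.5% → £2,132,000 × 3.5% × 84/366 = £17,125.9016
Total = £45,785.5738

£45,785.57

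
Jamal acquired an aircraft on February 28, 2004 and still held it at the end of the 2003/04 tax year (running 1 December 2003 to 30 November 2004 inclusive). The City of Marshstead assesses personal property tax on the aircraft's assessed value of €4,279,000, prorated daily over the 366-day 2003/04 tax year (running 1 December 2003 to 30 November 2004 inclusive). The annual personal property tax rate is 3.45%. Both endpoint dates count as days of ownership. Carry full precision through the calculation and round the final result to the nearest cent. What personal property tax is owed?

€111,727.50

Days held (February 28 – November 30, 2004): 277 out of 366
Tax = €4,279,000 × 3.45% × 277/366 = €111,727.4959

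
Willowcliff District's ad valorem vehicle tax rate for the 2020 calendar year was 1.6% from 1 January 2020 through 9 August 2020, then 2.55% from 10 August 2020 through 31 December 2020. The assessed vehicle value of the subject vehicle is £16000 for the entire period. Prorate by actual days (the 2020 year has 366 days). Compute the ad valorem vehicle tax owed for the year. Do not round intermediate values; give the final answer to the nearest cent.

£315.80

1 January – 9 August 2020: 222 days at 1.6% → £16000 × 1.6% × 222/366 = £155.2787
10 August – 31 December 2020: 144 days at 2.55% → £16000 × 2.55% × 144/366 = £160.5246
Total = £315.8033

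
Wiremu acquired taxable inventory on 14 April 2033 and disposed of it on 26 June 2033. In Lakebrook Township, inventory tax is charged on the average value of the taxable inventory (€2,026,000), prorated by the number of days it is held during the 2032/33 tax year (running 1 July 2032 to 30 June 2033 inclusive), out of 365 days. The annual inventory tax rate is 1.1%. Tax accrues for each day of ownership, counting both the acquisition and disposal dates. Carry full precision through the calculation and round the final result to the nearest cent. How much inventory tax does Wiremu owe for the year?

Days held (14 April – 26 June 2033): 74 out of 365
Tax = €2,026,000 × 1.1% × 74/365 = €4,518.2575

€4,518.26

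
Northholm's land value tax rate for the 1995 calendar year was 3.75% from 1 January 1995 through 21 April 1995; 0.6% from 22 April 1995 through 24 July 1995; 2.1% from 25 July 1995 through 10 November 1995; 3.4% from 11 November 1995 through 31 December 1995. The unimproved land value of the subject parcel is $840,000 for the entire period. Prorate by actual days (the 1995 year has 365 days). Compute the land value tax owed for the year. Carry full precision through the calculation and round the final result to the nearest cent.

1 January – 21 April 1995: 111 days at 3.75% → $840,000 × 3.75% × 111/365 = $9,579.4521
22 April – 24 July 1995: 94 days at 0.6% → $840,000 × 0.6% × 94/365 = $1,297.9726
25 July – 10 November 1995: 109 days at 2.1% → $840,000 × 2.1% × 109/365 = $5,267.8356
11 November – 31 December 1995: 51 days at 3.4% → $840,000 × 3.4% × 51/365 = $3,990.5753
Total = $20,135.8356

$20,135.84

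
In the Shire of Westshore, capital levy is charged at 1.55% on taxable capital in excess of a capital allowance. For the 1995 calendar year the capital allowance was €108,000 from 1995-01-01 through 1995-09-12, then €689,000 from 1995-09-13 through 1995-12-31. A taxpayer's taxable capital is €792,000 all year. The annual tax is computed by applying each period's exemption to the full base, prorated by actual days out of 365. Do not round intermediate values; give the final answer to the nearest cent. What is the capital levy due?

€7,888.01

1995-01-01 to 1995-09-12: 255 days, exemption €108,000 → (€792,000 − €108,000) × 1.55% × 255/365 = €7,406.8767
1995-09-13 to 1995-12-31: 110 days, exemption €689,000 → (€792,000 − €689,000) × 1.55% × 110/365 = €481.1370
Total = €7,888.0137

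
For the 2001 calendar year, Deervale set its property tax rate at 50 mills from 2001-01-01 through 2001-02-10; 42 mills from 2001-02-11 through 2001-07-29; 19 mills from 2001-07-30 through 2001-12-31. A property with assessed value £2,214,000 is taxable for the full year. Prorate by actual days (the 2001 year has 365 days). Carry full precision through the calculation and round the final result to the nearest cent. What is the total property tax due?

£73,353.16

2001-01-01 to 2001-02-10: 41 days at 50 mills → £2,214,000 × 5% × 41/365 = £12,434.7945
2001-02-11 to 2001-07-29: 169 days at 42 mills → £2,214,000 × 4.2% × 169/365 = £43,054.7178
2001-07-30 to 2001-12-31: 155 days at 19 mills → £2,214,000 × 1.9% × 155/365 = £17,863.6438
Total = £73,353.1562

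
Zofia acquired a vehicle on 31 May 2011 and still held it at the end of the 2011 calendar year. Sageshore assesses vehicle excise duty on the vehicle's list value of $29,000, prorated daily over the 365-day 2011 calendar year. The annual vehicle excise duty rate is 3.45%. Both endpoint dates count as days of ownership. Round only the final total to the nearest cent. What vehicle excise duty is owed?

$589.34

Days held (31 May – 31 Dec 2011): 215 out of 365
Tax = $29,000 × 3.45% × 215/365 = $589.3356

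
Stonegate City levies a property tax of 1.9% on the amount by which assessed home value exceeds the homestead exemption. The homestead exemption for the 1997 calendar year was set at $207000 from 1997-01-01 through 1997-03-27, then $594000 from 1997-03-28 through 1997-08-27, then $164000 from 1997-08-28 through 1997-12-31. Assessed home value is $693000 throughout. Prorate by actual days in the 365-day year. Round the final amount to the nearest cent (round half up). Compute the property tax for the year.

$6433.82

1997-01-01 to 1997-03-27: 86 days, exemption $207000 → ($693000 − $207000) × 1.9% × 86/365 = $2175.6822
1997-03-28 to 1997-08-27: 153 days, exemption $594000 → ($693000 − $594000) × 1.9% × 153/365 = $788.4740
1997-08-28 to 1997-12-31: 126 days, exemption $164000 → ($693000 − $164000) × 1.9% × 126/365 = $3469.6603
Total = $6433.8164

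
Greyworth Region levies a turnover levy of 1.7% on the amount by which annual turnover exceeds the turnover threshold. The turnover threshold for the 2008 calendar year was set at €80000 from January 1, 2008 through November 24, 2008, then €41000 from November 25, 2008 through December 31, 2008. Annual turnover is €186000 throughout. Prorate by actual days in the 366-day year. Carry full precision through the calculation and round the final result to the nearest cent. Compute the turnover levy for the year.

€1869.02

January 1 – November 24, 2008: 329 days, exemption €80000 → (€186000 − €80000) × 1.7% × 329/366 = €1619.8306
November 25 – December 31, 2008: 37 days, exemption €41000 → (€186000 − €41000) × 1.7% × 37/366 = €249.1940
Total = €1869.0246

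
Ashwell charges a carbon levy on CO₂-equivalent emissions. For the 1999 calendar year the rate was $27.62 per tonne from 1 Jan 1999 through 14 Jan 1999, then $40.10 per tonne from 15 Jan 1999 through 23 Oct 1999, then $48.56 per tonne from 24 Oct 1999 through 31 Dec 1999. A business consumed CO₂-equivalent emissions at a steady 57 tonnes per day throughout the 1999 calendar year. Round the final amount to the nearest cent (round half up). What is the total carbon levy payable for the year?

$857594.64

1 Jan – 14 Jan 1999: 14 days × 57 tonnes/day = 798 tonnes at $27.62/tonne → $22040.76
15 Jan – 23 Oct 1999: 282 days × 57 tonnes/day = 16,074 tonnes at $40.10/tonne → $644567.40
24 Oct – 31 Dec 1999: 69 days × 57 tonnes/day = 3,933 tonnes at $48.56/tonne → $190986.48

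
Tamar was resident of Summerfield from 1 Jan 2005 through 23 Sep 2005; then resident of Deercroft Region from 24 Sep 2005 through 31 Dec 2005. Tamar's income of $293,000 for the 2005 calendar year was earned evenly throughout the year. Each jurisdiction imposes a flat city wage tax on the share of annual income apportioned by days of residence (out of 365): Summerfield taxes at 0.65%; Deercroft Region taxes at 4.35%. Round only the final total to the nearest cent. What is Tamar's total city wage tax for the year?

$4,844.94

Summerfield, 1 Jan – 23 Sep 2005: 266 days → $293,000 × 0.65% × 266/365 = $1,387.9370
Deercroft Region, 24 Sep – 31 Dec 2005: 99 days → $293,000 × 4.35% × 99/365 = $3,456.9986
Total = $4,844.9356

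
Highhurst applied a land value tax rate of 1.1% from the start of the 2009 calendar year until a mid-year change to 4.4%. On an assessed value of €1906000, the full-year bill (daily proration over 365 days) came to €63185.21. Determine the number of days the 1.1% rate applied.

Let d = days at the first rate; then 365 − d days at the second rate.
€1906000 × [1.1%·d + 4.4%·(365−d)] / 365 = €63185.21
Solving gives d = 120, so the new rate took effect on May 1, 2009.

120 days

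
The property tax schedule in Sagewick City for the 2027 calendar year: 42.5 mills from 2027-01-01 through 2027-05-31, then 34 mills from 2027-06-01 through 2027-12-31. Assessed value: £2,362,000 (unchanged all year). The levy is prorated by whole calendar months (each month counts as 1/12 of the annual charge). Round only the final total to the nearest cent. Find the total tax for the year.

2027-01-01 to 2027-05-31: 5 months at 42.5 mills → £2,362,000 × 4.25% × 5/12 = £41,827.0833
2027-06-01 to 2027-12-31: 7 months at 34 mills → £2,362,000 × 3.4% × 7/12 = £46,846.3333
Total = £88,673.4167

£88,673.42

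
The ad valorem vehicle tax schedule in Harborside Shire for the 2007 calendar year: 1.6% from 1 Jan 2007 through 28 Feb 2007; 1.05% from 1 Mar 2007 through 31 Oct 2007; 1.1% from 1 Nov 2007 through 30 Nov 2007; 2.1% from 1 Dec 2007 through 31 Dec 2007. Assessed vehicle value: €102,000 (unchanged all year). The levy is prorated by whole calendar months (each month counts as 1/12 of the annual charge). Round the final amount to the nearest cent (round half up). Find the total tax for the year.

€1,258.00

1 Jan – 28 Feb 2007: 2 months at 1.6% → €102,000 × 1.6% × 2/12 = €272.0000
1 Mar – 31 Oct 2007: 8 months at 1.05% → €102,000 × 1.05% × 8/12 = €714.0000
1 Nov – 30 Nov 2007: 1 month at 1.1% → €102,000 × 1.1% × 1/12 = €93.5000
1 Dec – 31 Dec 2007: 1 month at 2.1% → €102,000 × 2.1% × 1/12 = €178.5000
Total = €1,258.0000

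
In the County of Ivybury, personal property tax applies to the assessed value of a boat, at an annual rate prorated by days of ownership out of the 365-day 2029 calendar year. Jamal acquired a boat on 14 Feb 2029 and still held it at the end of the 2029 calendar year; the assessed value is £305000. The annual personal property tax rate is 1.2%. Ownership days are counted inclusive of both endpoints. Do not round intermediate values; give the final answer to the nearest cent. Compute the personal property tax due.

£3218.79

Days held (14 Feb – 31 Dec 2029): 321 out of 365
Tax = £305000 × 1.2% × 321/365 = £3218.7945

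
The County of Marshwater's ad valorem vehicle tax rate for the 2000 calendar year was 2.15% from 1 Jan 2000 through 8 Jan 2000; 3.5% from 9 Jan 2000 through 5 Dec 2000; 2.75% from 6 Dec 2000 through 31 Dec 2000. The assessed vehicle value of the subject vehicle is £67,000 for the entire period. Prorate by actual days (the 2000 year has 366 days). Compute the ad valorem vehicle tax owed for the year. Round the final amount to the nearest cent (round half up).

1 Jan – 8 Jan 2000: 8 days at 2.15% → £67,000 × 2.15% × 8/366 = £31.4863
9 Jan – 5 Dec 2000: 332 days at 3.5% → £67,000 × 3.5% × 332/366 = £2,127.1585
6 Dec – 31 Dec 2000: 26 days at 2.75% → £67,000 × 2.75% × 26/366 = £130.8880
Total = £2,289.5328

£2,289.53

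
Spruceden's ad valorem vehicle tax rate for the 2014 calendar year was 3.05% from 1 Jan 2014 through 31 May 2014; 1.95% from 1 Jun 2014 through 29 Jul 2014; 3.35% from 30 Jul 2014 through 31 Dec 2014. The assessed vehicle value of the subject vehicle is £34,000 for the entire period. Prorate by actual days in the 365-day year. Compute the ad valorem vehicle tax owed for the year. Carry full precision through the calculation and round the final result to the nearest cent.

£1,019.86

1 Jan – 31 May 2014: 151 days at 3.05% → £34,000 × 3.05% × 151/365 = £429.0055
1 Jun – 29 Jul 2014: 59 days at 1.95% → £34,000 × 1.95% × 59/365 = £107.1699
30 Jul – 31 Dec 2014: 155 days at 3.35% → £34,000 × 3.35% × 155/365 = £483.6849
Total = £1,019.8603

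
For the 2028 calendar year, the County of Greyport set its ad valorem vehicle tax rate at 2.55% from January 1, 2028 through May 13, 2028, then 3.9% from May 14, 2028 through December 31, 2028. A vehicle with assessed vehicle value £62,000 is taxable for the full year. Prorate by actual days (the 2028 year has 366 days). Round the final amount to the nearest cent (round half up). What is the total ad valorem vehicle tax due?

January 1 – May 13, 2028: 134 days at 2.55% → £62,000 × 2.55% × 134/366 = £578.8361
May 14 – December 31, 2028: 232 days at 3.9% → £62,000 × 3.9% × 232/366 = £1,532.7213
Total = £2,111.5574

£2,111.56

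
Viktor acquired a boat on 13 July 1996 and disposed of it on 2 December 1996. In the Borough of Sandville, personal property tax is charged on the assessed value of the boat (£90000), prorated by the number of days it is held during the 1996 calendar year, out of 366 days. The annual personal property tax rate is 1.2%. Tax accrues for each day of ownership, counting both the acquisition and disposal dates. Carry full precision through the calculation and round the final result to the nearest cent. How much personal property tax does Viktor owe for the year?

£421.97

Days held (13 July – 2 December 1996): 143 out of 366
Tax = £90000 × 1.2% × 143/366 = £421.9672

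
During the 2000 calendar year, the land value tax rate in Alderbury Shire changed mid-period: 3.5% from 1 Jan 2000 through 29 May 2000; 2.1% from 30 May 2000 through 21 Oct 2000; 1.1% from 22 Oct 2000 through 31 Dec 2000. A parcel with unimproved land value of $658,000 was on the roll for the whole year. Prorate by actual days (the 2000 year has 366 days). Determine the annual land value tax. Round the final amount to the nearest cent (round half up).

$16,316.96

1 Jan – 29 May 2000: 150 days at 3.5% → $658,000 × 3.5% × 150/366 = $9,438.5246
30 May – 21 Oct 2000: 145 days at 2.1% → $658,000 × 2.1% × 145/366 = $5,474.3443
22 Oct – 31 Dec 2000: 71 days at 1.1% → $658,000 × 1.1% × 71/366 = $1,404.0929
Total = $16,316.9617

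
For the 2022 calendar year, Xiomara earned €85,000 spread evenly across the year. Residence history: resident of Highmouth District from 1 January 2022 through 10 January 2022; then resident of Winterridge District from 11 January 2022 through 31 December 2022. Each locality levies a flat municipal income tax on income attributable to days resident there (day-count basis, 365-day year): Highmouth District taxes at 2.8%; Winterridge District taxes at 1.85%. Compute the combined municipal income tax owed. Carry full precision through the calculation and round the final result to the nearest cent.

Highmouth District, 1 January – 10 January 2022: 10 days → €85,000 × 2.8% × 10/365 = €65.2055
Winterridge District, 11 January – 31 December 2022: 355 days → €85,000 × 1.85% × 355/365 = €1,529.4178
Total = €1,594.6233

€1,594.62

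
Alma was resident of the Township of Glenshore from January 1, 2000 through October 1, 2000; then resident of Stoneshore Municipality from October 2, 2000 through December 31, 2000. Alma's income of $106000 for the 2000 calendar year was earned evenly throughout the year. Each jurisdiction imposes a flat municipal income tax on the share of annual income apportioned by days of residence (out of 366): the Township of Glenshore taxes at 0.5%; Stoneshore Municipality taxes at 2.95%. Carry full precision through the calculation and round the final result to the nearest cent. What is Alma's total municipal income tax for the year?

$1175.70

The Township of Glenshore, January 1 – October 1, 2000: 275 days → $106000 × 0.5% × 275/366 = $398.2240
Stoneshore Municipality, October 2 – December 31, 2000: 91 days → $106000 × 2.95% × 91/366 = $777.4781
Total = $1175.7022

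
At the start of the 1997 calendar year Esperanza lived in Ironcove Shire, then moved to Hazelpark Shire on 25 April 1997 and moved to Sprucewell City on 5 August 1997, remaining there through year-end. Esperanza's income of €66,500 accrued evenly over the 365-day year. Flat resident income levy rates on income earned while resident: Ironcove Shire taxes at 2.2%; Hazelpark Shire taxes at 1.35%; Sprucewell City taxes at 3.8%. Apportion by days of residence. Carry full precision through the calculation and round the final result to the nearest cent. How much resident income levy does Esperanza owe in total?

€1,739.38

Ironcove Shire, 1 January – 24 April 1997: 114 days → €66,500 × 2.2% × 114/365 = €456.9370
Hazelpark Shire, 25 April – 4 August 1997: 102 days → €66,500 × 1.35% × 102/365 = €250.8781
Sprucewell City, 5 August – 31 December 1997: 149 days → €66,500 × 3.8% × 149/365 = €1,031.5699
Total = €1,739.3849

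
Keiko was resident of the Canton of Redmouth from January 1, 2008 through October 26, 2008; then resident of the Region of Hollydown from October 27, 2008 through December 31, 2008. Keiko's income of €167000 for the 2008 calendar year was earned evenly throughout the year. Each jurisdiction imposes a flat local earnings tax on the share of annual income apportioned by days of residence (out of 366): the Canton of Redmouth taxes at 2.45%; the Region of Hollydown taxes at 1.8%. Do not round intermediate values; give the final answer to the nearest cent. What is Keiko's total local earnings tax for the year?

The Canton of Redmouth, January 1 – October 26, 2008: 300 days → €167000 × 2.45% × 300/366 = €3353.6885
The Region of Hollydown, October 27 – December 31, 2008: 66 days → €167000 × 1.8% × 66/366 = €542.0656
Total = €3895.7541

€3895.75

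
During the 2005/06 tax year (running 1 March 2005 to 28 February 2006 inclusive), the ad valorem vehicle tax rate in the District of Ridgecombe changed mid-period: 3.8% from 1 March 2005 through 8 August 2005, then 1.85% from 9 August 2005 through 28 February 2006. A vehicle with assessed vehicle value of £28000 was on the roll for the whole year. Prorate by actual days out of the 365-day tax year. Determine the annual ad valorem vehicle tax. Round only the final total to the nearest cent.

1 March – 8 August 2005: 161 days at 3.8% → £28000 × 3.8% × 161/365 = £469.3260
9 August 2005 – 28 February 2006: 204 days at 1.85% → £28000 × 1.85% × 204/365 = £289.5123
Total = £758.8384

£758.84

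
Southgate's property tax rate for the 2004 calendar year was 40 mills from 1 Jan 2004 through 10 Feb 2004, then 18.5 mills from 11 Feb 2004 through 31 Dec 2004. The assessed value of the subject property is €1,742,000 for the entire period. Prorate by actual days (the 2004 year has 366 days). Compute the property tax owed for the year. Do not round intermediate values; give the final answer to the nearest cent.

1 Jan – 10 Feb 2004: 41 days at 40 mills → €1,742,000 × 4% × 41/366 = €7,805.6831
11 Feb – 31 Dec 2004: 325 days at 18.5 mills → €1,742,000 × 1.85% × 325/366 = €28,616.8716
Total = €36,422.5546

€36,422.55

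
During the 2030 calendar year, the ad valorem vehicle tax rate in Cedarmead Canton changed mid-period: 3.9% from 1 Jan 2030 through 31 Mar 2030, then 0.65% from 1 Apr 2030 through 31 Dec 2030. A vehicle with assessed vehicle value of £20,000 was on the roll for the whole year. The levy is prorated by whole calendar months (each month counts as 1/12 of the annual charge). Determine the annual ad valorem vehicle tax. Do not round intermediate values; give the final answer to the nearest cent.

1 Jan – 31 Mar 2030: 3 months at 3.9% → £20,000 × 3.9% × 3/12 = £195.0000
1 Apr – 31 Dec 2030: 9 months at 0.65% → £20,000 × 0.65% × 9/12 = £97.5000
Total = £292.5000

£292.50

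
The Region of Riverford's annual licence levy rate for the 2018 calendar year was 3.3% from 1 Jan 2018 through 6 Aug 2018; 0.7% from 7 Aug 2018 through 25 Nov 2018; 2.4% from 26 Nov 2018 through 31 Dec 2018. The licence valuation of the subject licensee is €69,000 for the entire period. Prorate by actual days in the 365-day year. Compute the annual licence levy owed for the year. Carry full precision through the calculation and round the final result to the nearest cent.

1 Jan – 6 Aug 2018: 218 days at 3.3% → €69,000 × 3.3% × 218/365 = €1,359.9616
7 Aug – 25 Nov 2018: 111 days at 0.7% → €69,000 × 0.7% × 111/365 = €146.8849
26 Nov – 31 Dec 2018: 36 days at 2.4% → €69,000 × 2.4% × 36/365 = €163.3315
Total = €1,670.1781

€1,670.18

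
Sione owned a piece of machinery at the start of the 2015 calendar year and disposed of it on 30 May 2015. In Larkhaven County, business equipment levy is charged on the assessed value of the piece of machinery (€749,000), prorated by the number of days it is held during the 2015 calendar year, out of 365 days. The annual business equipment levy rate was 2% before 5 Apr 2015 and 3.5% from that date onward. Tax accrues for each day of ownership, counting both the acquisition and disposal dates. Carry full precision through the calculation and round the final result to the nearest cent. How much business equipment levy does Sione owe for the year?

1 Jan – 4 Apr 2015: 94 days at 2% → €749,000 × 2% × 94/365 = €3,857.8630
5 Apr – 30 May 2015: 56 days at 3.5% → €749,000 × 3.5% × 56/365 = €4,022.0274
Total = €7,879.8904

€7,879.89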